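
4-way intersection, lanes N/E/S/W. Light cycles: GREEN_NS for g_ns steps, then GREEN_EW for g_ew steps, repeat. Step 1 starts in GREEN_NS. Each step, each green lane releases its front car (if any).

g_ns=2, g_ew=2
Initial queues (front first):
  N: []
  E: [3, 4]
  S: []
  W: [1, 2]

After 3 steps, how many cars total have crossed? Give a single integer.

Step 1 [NS]: N:empty,E:wait,S:empty,W:wait | queues: N=0 E=2 S=0 W=2
Step 2 [NS]: N:empty,E:wait,S:empty,W:wait | queues: N=0 E=2 S=0 W=2
Step 3 [EW]: N:wait,E:car3-GO,S:wait,W:car1-GO | queues: N=0 E=1 S=0 W=1
Cars crossed by step 3: 2

Answer: 2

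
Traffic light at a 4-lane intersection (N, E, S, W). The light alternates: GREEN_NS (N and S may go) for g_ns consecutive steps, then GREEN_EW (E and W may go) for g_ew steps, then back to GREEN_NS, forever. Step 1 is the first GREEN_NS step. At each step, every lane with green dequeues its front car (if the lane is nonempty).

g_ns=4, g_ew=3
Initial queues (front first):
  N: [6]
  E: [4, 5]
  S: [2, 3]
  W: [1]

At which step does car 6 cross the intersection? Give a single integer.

Step 1 [NS]: N:car6-GO,E:wait,S:car2-GO,W:wait | queues: N=0 E=2 S=1 W=1
Step 2 [NS]: N:empty,E:wait,S:car3-GO,W:wait | queues: N=0 E=2 S=0 W=1
Step 3 [NS]: N:empty,E:wait,S:empty,W:wait | queues: N=0 E=2 S=0 W=1
Step 4 [NS]: N:empty,E:wait,S:empty,W:wait | queues: N=0 E=2 S=0 W=1
Step 5 [EW]: N:wait,E:car4-GO,S:wait,W:car1-GO | queues: N=0 E=1 S=0 W=0
Step 6 [EW]: N:wait,E:car5-GO,S:wait,W:empty | queues: N=0 E=0 S=0 W=0
Car 6 crosses at step 1

1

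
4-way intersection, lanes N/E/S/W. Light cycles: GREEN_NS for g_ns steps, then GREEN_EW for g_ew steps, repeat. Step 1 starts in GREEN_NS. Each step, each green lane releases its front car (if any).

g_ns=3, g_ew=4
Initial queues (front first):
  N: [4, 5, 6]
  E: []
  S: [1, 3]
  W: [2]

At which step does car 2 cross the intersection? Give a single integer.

Step 1 [NS]: N:car4-GO,E:wait,S:car1-GO,W:wait | queues: N=2 E=0 S=1 W=1
Step 2 [NS]: N:car5-GO,E:wait,S:car3-GO,W:wait | queues: N=1 E=0 S=0 W=1
Step 3 [NS]: N:car6-GO,E:wait,S:empty,W:wait | queues: N=0 E=0 S=0 W=1
Step 4 [EW]: N:wait,E:empty,S:wait,W:car2-GO | queues: N=0 E=0 S=0 W=0
Car 2 crosses at step 4

4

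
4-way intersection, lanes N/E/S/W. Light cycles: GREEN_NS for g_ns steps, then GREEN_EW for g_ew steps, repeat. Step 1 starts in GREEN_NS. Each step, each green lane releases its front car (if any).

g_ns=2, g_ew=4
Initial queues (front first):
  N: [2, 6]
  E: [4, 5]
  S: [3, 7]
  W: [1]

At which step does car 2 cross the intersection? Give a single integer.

Step 1 [NS]: N:car2-GO,E:wait,S:car3-GO,W:wait | queues: N=1 E=2 S=1 W=1
Step 2 [NS]: N:car6-GO,E:wait,S:car7-GO,W:wait | queues: N=0 E=2 S=0 W=1
Step 3 [EW]: N:wait,E:car4-GO,S:wait,W:car1-GO | queues: N=0 E=1 S=0 W=0
Step 4 [EW]: N:wait,E:car5-GO,S:wait,W:empty | queues: N=0 E=0 S=0 W=0
Car 2 crosses at step 1

1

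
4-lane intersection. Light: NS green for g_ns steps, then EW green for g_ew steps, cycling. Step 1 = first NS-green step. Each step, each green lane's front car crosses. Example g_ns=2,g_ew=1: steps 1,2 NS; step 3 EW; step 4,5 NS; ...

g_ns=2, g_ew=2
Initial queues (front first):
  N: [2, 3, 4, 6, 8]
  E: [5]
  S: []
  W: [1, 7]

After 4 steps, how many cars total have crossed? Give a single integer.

Step 1 [NS]: N:car2-GO,E:wait,S:empty,W:wait | queues: N=4 E=1 S=0 W=2
Step 2 [NS]: N:car3-GO,E:wait,S:empty,W:wait | queues: N=3 E=1 S=0 W=2
Step 3 [EW]: N:wait,E:car5-GO,S:wait,W:car1-GO | queues: N=3 E=0 S=0 W=1
Step 4 [EW]: N:wait,E:empty,S:wait,W:car7-GO | queues: N=3 E=0 S=0 W=0
Cars crossed by step 4: 5

Answer: 5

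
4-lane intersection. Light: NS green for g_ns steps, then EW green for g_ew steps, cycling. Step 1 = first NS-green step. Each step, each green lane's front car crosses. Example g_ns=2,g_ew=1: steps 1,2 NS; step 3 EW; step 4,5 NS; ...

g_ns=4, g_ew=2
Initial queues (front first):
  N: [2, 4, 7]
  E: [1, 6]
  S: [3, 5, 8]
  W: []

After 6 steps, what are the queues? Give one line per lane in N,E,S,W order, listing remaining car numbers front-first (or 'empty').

Step 1 [NS]: N:car2-GO,E:wait,S:car3-GO,W:wait | queues: N=2 E=2 S=2 W=0
Step 2 [NS]: N:car4-GO,E:wait,S:car5-GO,W:wait | queues: N=1 E=2 S=1 W=0
Step 3 [NS]: N:car7-GO,E:wait,S:car8-GO,W:wait | queues: N=0 E=2 S=0 W=0
Step 4 [NS]: N:empty,E:wait,S:empty,W:wait | queues: N=0 E=2 S=0 W=0
Step 5 [EW]: N:wait,E:car1-GO,S:wait,W:empty | queues: N=0 E=1 S=0 W=0
Step 6 [EW]: N:wait,E:car6-GO,S:wait,W:empty | queues: N=0 E=0 S=0 W=0

N: empty
E: empty
S: empty
W: empty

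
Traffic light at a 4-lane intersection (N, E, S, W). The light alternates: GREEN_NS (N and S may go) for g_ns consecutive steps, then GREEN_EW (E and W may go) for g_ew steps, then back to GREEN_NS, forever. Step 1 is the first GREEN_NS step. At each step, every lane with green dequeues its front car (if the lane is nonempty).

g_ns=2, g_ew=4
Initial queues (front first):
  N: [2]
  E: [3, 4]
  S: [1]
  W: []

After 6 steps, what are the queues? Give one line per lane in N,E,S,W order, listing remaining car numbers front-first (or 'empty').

Step 1 [NS]: N:car2-GO,E:wait,S:car1-GO,W:wait | queues: N=0 E=2 S=0 W=0
Step 2 [NS]: N:empty,E:wait,S:empty,W:wait | queues: N=0 E=2 S=0 W=0
Step 3 [EW]: N:wait,E:car3-GO,S:wait,W:empty | queues: N=0 E=1 S=0 W=0
Step 4 [EW]: N:wait,E:car4-GO,S:wait,W:empty | queues: N=0 E=0 S=0 W=0

N: empty
E: empty
S: empty
W: empty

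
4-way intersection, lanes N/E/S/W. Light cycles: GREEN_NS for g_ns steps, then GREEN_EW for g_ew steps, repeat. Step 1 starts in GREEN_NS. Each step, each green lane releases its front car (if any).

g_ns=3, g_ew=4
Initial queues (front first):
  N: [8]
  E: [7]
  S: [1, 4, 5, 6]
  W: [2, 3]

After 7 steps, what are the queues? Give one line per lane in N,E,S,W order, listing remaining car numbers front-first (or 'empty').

Step 1 [NS]: N:car8-GO,E:wait,S:car1-GO,W:wait | queues: N=0 E=1 S=3 W=2
Step 2 [NS]: N:empty,E:wait,S:car4-GO,W:wait | queues: N=0 E=1 S=2 W=2
Step 3 [NS]: N:empty,E:wait,S:car5-GO,W:wait | queues: N=0 E=1 S=1 W=2
Step 4 [EW]: N:wait,E:car7-GO,S:wait,W:car2-GO | queues: N=0 E=0 S=1 W=1
Step 5 [EW]: N:wait,E:empty,S:wait,W:car3-GO | queues: N=0 E=0 S=1 W=0
Step 6 [EW]: N:wait,E:empty,S:wait,W:empty | queues: N=0 E=0 S=1 W=0
Step 7 [EW]: N:wait,E:empty,S:wait,W:empty | queues: N=0 E=0 S=1 W=0

N: empty
E: empty
S: 6
W: empty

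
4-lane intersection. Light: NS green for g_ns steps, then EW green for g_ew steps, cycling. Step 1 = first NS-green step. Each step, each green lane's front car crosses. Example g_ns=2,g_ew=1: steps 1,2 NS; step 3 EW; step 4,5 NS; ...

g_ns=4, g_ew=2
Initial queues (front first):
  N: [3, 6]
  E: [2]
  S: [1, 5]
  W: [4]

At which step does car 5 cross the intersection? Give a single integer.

Step 1 [NS]: N:car3-GO,E:wait,S:car1-GO,W:wait | queues: N=1 E=1 S=1 W=1
Step 2 [NS]: N:car6-GO,E:wait,S:car5-GO,W:wait | queues: N=0 E=1 S=0 W=1
Step 3 [NS]: N:empty,E:wait,S:empty,W:wait | queues: N=0 E=1 S=0 W=1
Step 4 [NS]: N:empty,E:wait,S:empty,W:wait | queues: N=0 E=1 S=0 W=1
Step 5 [EW]: N:wait,E:car2-GO,S:wait,W:car4-GO | queues: N=0 E=0 S=0 W=0
Car 5 crosses at step 2

2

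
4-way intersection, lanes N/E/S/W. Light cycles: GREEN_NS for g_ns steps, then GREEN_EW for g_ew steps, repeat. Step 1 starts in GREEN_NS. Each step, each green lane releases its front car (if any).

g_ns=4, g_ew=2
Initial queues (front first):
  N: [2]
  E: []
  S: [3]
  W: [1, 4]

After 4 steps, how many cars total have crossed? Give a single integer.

Answer: 2

Derivation:
Step 1 [NS]: N:car2-GO,E:wait,S:car3-GO,W:wait | queues: N=0 E=0 S=0 W=2
Step 2 [NS]: N:empty,E:wait,S:empty,W:wait | queues: N=0 E=0 S=0 W=2
Step 3 [NS]: N:empty,E:wait,S:empty,W:wait | queues: N=0 E=0 S=0 W=2
Step 4 [NS]: N:empty,E:wait,S:empty,W:wait | queues: N=0 E=0 S=0 W=2
Cars crossed by step 4: 2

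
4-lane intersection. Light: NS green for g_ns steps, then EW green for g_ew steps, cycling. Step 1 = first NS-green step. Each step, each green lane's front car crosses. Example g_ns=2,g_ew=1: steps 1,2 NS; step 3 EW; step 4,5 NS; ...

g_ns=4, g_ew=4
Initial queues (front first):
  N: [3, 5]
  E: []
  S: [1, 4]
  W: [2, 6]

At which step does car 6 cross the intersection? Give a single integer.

Step 1 [NS]: N:car3-GO,E:wait,S:car1-GO,W:wait | queues: N=1 E=0 S=1 W=2
Step 2 [NS]: N:car5-GO,E:wait,S:car4-GO,W:wait | queues: N=0 E=0 S=0 W=2
Step 3 [NS]: N:empty,E:wait,S:empty,W:wait | queues: N=0 E=0 S=0 W=2
Step 4 [NS]: N:empty,E:wait,S:empty,W:wait | queues: N=0 E=0 S=0 W=2
Step 5 [EW]: N:wait,E:empty,S:wait,W:car2-GO | queues: N=0 E=0 S=0 W=1
Step 6 [EW]: N:wait,E:empty,S:wait,W:car6-GO | queues: N=0 E=0 S=0 W=0
Car 6 crosses at step 6

6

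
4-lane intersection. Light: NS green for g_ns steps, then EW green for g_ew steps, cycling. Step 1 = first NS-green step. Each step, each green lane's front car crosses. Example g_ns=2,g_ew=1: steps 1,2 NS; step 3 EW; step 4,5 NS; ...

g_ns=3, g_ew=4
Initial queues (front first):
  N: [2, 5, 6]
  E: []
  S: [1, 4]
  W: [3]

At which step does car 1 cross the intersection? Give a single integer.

Step 1 [NS]: N:car2-GO,E:wait,S:car1-GO,W:wait | queues: N=2 E=0 S=1 W=1
Step 2 [NS]: N:car5-GO,E:wait,S:car4-GO,W:wait | queues: N=1 E=0 S=0 W=1
Step 3 [NS]: N:car6-GO,E:wait,S:empty,W:wait | queues: N=0 E=0 S=0 W=1
Step 4 [EW]: N:wait,E:empty,S:wait,W:car3-GO | queues: N=0 E=0 S=0 W=0
Car 1 crosses at step 1

1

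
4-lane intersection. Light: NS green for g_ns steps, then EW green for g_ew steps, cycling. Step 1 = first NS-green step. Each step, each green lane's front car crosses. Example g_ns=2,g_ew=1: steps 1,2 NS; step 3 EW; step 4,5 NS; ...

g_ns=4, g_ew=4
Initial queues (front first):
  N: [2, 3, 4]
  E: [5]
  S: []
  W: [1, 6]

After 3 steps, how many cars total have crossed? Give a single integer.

Step 1 [NS]: N:car2-GO,E:wait,S:empty,W:wait | queues: N=2 E=1 S=0 W=2
Step 2 [NS]: N:car3-GO,E:wait,S:empty,W:wait | queues: N=1 E=1 S=0 W=2
Step 3 [NS]: N:car4-GO,E:wait,S:empty,W:wait | queues: N=0 E=1 S=0 W=2
Cars crossed by step 3: 3

Answer: 3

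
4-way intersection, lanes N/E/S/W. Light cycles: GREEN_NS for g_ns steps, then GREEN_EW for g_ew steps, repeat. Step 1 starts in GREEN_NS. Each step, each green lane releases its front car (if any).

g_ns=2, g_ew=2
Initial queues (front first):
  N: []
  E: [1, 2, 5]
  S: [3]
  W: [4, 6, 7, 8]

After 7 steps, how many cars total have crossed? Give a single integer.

Step 1 [NS]: N:empty,E:wait,S:car3-GO,W:wait | queues: N=0 E=3 S=0 W=4
Step 2 [NS]: N:empty,E:wait,S:empty,W:wait | queues: N=0 E=3 S=0 W=4
Step 3 [EW]: N:wait,E:car1-GO,S:wait,W:car4-GO | queues: N=0 E=2 S=0 W=3
Step 4 [EW]: N:wait,E:car2-GO,S:wait,W:car6-GO | queues: N=0 E=1 S=0 W=2
Step 5 [NS]: N:empty,E:wait,S:empty,W:wait | queues: N=0 E=1 S=0 W=2
Step 6 [NS]: N:empty,E:wait,S:empty,W:wait | queues: N=0 E=1 S=0 W=2
Step 7 [EW]: N:wait,E:car5-GO,S:wait,W:car7-GO | queues: N=0 E=0 S=0 W=1
Cars crossed by step 7: 7

Answer: 7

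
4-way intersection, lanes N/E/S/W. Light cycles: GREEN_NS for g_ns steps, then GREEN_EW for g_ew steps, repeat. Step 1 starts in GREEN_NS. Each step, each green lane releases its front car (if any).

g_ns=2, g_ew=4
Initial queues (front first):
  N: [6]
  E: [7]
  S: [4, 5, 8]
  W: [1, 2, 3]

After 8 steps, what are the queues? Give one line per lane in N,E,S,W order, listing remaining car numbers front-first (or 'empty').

Step 1 [NS]: N:car6-GO,E:wait,S:car4-GO,W:wait | queues: N=0 E=1 S=2 W=3
Step 2 [NS]: N:empty,E:wait,S:car5-GO,W:wait | queues: N=0 E=1 S=1 W=3
Step 3 [EW]: N:wait,E:car7-GO,S:wait,W:car1-GO | queues: N=0 E=0 S=1 W=2
Step 4 [EW]: N:wait,E:empty,S:wait,W:car2-GO | queues: N=0 E=0 S=1 W=1
Step 5 [EW]: N:wait,E:empty,S:wait,W:car3-GO | queues: N=0 E=0 S=1 W=0
Step 6 [EW]: N:wait,E:empty,S:wait,W:empty | queues: N=0 E=0 S=1 W=0
Step 7 [NS]: N:empty,E:wait,S:car8-GO,W:wait | queues: N=0 E=0 S=0 W=0

N: empty
E: empty
S: empty
W: empty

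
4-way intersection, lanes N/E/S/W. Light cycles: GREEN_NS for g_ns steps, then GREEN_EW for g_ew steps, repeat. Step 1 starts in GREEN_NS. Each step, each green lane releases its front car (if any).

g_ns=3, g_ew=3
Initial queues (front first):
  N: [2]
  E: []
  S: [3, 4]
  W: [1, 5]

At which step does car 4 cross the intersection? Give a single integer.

Step 1 [NS]: N:car2-GO,E:wait,S:car3-GO,W:wait | queues: N=0 E=0 S=1 W=2
Step 2 [NS]: N:empty,E:wait,S:car4-GO,W:wait | queues: N=0 E=0 S=0 W=2
Step 3 [NS]: N:empty,E:wait,S:empty,W:wait | queues: N=0 E=0 S=0 W=2
Step 4 [EW]: N:wait,E:empty,S:wait,W:car1-GO | queues: N=0 E=0 S=0 W=1
Step 5 [EW]: N:wait,E:empty,S:wait,W:car5-GO | queues: N=0 E=0 S=0 W=0
Car 4 crosses at step 2

2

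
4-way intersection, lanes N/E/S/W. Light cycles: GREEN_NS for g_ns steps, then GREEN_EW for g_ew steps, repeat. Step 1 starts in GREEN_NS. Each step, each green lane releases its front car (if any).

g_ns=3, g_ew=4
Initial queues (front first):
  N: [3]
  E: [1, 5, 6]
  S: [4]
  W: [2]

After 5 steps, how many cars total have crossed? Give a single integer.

Answer: 5

Derivation:
Step 1 [NS]: N:car3-GO,E:wait,S:car4-GO,W:wait | queues: N=0 E=3 S=0 W=1
Step 2 [NS]: N:empty,E:wait,S:empty,W:wait | queues: N=0 E=3 S=0 W=1
Step 3 [NS]: N:empty,E:wait,S:empty,W:wait | queues: N=0 E=3 S=0 W=1
Step 4 [EW]: N:wait,E:car1-GO,S:wait,W:car2-GO | queues: N=0 E=2 S=0 W=0
Step 5 [EW]: N:wait,E:car5-GO,S:wait,W:empty | queues: N=0 E=1 S=0 W=0
Cars crossed by step 5: 5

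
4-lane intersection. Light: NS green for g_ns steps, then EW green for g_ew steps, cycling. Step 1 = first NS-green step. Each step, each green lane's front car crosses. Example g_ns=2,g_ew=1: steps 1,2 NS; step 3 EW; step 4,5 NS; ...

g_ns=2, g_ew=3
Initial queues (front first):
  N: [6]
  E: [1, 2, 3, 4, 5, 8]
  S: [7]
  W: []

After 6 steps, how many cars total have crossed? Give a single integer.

Step 1 [NS]: N:car6-GO,E:wait,S:car7-GO,W:wait | queues: N=0 E=6 S=0 W=0
Step 2 [NS]: N:empty,E:wait,S:empty,W:wait | queues: N=0 E=6 S=0 W=0
Step 3 [EW]: N:wait,E:car1-GO,S:wait,W:empty | queues: N=0 E=5 S=0 W=0
Step 4 [EW]: N:wait,E:car2-GO,S:wait,W:empty | queues: N=0 E=4 S=0 W=0
Step 5 [EW]: N:wait,E:car3-GO,S:wait,W:empty | queues: N=0 E=3 S=0 W=0
Step 6 [NS]: N:empty,E:wait,S:empty,W:wait | queues: N=0 E=3 S=0 W=0
Cars crossed by step 6: 5

Answer: 5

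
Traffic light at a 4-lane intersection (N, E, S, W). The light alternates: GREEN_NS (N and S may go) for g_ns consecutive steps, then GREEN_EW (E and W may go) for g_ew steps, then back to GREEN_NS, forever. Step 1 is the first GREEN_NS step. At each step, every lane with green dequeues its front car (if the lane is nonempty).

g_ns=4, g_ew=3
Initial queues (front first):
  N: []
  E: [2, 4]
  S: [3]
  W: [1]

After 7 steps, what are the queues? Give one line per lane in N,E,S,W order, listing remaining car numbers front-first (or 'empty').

Step 1 [NS]: N:empty,E:wait,S:car3-GO,W:wait | queues: N=0 E=2 S=0 W=1
Step 2 [NS]: N:empty,E:wait,S:empty,W:wait | queues: N=0 E=2 S=0 W=1
Step 3 [NS]: N:empty,E:wait,S:empty,W:wait | queues: N=0 E=2 S=0 W=1
Step 4 [NS]: N:empty,E:wait,S:empty,W:wait | queues: N=0 E=2 S=0 W=1
Step 5 [EW]: N:wait,E:car2-GO,S:wait,W:car1-GO | queues: N=0 E=1 S=0 W=0
Step 6 [EW]: N:wait,E:car4-GO,S:wait,W:empty | queues: N=0 E=0 S=0 W=0

N: empty
E: empty
S: empty
W: empty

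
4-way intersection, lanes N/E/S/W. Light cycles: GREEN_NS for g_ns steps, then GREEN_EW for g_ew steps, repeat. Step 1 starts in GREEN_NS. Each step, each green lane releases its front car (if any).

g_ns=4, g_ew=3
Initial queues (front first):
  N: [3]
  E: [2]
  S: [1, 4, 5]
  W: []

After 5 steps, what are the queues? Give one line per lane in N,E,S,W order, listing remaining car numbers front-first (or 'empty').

Step 1 [NS]: N:car3-GO,E:wait,S:car1-GO,W:wait | queues: N=0 E=1 S=2 W=0
Step 2 [NS]: N:empty,E:wait,S:car4-GO,W:wait | queues: N=0 E=1 S=1 W=0
Step 3 [NS]: N:empty,E:wait,S:car5-GO,W:wait | queues: N=0 E=1 S=0 W=0
Step 4 [NS]: N:empty,E:wait,S:empty,W:wait | queues: N=0 E=1 S=0 W=0
Step 5 [EW]: N:wait,E:car2-GO,S:wait,W:empty | queues: N=0 E=0 S=0 W=0

N: empty
E: empty
S: empty
W: empty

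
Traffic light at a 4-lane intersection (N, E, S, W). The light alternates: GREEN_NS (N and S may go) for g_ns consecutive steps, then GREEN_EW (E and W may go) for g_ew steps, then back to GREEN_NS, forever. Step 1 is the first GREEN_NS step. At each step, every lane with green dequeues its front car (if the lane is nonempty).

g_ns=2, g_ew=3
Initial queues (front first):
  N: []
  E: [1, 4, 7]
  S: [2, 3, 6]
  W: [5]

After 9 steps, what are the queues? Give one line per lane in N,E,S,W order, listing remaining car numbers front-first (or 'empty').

Step 1 [NS]: N:empty,E:wait,S:car2-GO,W:wait | queues: N=0 E=3 S=2 W=1
Step 2 [NS]: N:empty,E:wait,S:car3-GO,W:wait | queues: N=0 E=3 S=1 W=1
Step 3 [EW]: N:wait,E:car1-GO,S:wait,W:car5-GO | queues: N=0 E=2 S=1 W=0
Step 4 [EW]: N:wait,E:car4-GO,S:wait,W:empty | queues: N=0 E=1 S=1 W=0
Step 5 [EW]: N:wait,E:car7-GO,S:wait,W:empty | queues: N=0 E=0 S=1 W=0
Step 6 [NS]: N:empty,E:wait,S:car6-GO,W:wait | queues: N=0 E=0 S=0 W=0

N: empty
E: empty
S: empty
W: empty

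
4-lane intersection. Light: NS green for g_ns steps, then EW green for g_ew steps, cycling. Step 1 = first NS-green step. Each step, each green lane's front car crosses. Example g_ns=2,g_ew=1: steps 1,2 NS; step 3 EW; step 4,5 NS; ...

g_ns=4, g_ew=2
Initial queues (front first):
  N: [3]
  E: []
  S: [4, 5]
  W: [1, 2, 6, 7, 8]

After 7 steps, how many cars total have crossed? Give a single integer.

Step 1 [NS]: N:car3-GO,E:wait,S:car4-GO,W:wait | queues: N=0 E=0 S=1 W=5
Step 2 [NS]: N:empty,E:wait,S:car5-GO,W:wait | queues: N=0 E=0 S=0 W=5
Step 3 [NS]: N:empty,E:wait,S:empty,W:wait | queues: N=0 E=0 S=0 W=5
Step 4 [NS]: N:empty,E:wait,S:empty,W:wait | queues: N=0 E=0 S=0 W=5
Step 5 [EW]: N:wait,E:empty,S:wait,W:car1-GO | queues: N=0 E=0 S=0 W=4
Step 6 [EW]: N:wait,E:empty,S:wait,W:car2-GO | queues: N=0 E=0 S=0 W=3
Step 7 [NS]: N:empty,E:wait,S:empty,W:wait | queues: N=0 E=0 S=0 W=3
Cars crossed by step 7: 5

Answer: 5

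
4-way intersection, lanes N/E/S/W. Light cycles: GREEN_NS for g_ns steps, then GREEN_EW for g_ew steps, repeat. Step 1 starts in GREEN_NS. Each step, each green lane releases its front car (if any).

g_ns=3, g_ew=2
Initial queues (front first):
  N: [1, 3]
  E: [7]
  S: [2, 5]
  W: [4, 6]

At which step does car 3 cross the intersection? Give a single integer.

Step 1 [NS]: N:car1-GO,E:wait,S:car2-GO,W:wait | queues: N=1 E=1 S=1 W=2
Step 2 [NS]: N:car3-GO,E:wait,S:car5-GO,W:wait | queues: N=0 E=1 S=0 W=2
Step 3 [NS]: N:empty,E:wait,S:empty,W:wait | queues: N=0 E=1 S=0 W=2
Step 4 [EW]: N:wait,E:car7-GO,S:wait,W:car4-GO | queues: N=0 E=0 S=0 W=1
Step 5 [EW]: N:wait,E:empty,S:wait,W:car6-GO | queues: N=0 E=0 S=0 W=0
Car 3 crosses at step 2

2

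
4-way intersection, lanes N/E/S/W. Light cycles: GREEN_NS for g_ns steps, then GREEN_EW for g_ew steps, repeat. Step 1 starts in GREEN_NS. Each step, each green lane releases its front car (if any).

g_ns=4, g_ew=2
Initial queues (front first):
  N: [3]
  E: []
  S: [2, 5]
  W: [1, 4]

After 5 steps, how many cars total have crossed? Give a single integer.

Answer: 4

Derivation:
Step 1 [NS]: N:car3-GO,E:wait,S:car2-GO,W:wait | queues: N=0 E=0 S=1 W=2
Step 2 [NS]: N:empty,E:wait,S:car5-GO,W:wait | queues: N=0 E=0 S=0 W=2
Step 3 [NS]: N:empty,E:wait,S:empty,W:wait | queues: N=0 E=0 S=0 W=2
Step 4 [NS]: N:empty,E:wait,S:empty,W:wait | queues: N=0 E=0 S=0 W=2
Step 5 [EW]: N:wait,E:empty,S:wait,W:car1-GO | queues: N=0 E=0 S=0 W=1
Cars crossed by step 5: 4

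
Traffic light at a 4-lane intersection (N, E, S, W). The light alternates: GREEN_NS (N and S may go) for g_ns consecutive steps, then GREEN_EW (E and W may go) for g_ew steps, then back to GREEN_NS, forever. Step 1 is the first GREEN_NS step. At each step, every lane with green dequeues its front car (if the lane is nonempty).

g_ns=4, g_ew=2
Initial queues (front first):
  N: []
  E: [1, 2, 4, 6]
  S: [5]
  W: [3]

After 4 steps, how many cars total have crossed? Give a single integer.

Step 1 [NS]: N:empty,E:wait,S:car5-GO,W:wait | queues: N=0 E=4 S=0 W=1
Step 2 [NS]: N:empty,E:wait,S:empty,W:wait | queues: N=0 E=4 S=0 W=1
Step 3 [NS]: N:empty,E:wait,S:empty,W:wait | queues: N=0 E=4 S=0 W=1
Step 4 [NS]: N:empty,E:wait,S:empty,W:wait | queues: N=0 E=4 S=0 W=1
Cars crossed by step 4: 1

Answer: 1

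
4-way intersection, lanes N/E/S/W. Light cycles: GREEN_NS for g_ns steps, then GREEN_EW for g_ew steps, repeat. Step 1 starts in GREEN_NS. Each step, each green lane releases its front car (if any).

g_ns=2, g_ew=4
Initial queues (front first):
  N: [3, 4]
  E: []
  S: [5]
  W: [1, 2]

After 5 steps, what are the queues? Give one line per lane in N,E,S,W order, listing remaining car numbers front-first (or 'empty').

Step 1 [NS]: N:car3-GO,E:wait,S:car5-GO,W:wait | queues: N=1 E=0 S=0 W=2
Step 2 [NS]: N:car4-GO,E:wait,S:empty,W:wait | queues: N=0 E=0 S=0 W=2
Step 3 [EW]: N:wait,E:empty,S:wait,W:car1-GO | queues: N=0 E=0 S=0 W=1
Step 4 [EW]: N:wait,E:empty,S:wait,W:car2-GO | queues: N=0 E=0 S=0 W=0

N: empty
E: empty
S: empty
W: empty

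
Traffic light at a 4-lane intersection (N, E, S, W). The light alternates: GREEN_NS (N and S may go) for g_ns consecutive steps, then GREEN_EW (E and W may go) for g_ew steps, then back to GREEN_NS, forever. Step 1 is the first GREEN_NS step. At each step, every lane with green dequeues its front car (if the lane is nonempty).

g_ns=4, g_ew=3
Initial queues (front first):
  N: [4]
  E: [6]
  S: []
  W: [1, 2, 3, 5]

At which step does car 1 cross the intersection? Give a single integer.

Step 1 [NS]: N:car4-GO,E:wait,S:empty,W:wait | queues: N=0 E=1 S=0 W=4
Step 2 [NS]: N:empty,E:wait,S:empty,W:wait | queues: N=0 E=1 S=0 W=4
Step 3 [NS]: N:empty,E:wait,S:empty,W:wait | queues: N=0 E=1 S=0 W=4
Step 4 [NS]: N:empty,E:wait,S:empty,W:wait | queues: N=0 E=1 S=0 W=4
Step 5 [EW]: N:wait,E:car6-GO,S:wait,W:car1-GO | queues: N=0 E=0 S=0 W=3
Step 6 [EW]: N:wait,E:empty,S:wait,W:car2-GO | queues: N=0 E=0 S=0 W=2
Step 7 [EW]: N:wait,E:empty,S:wait,W:car3-GO | queues: N=0 E=0 S=0 W=1
Step 8 [NS]: N:empty,E:wait,S:empty,W:wait | queues: N=0 E=0 S=0 W=1
Step 9 [NS]: N:empty,E:wait,S:empty,W:wait | queues: N=0 E=0 S=0 W=1
Step 10 [NS]: N:empty,E:wait,S:empty,W:wait | queues: N=0 E=0 S=0 W=1
Step 11 [NS]: N:empty,E:wait,S:empty,W:wait | queues: N=0 E=0 S=0 W=1
Step 12 [EW]: N:wait,E:empty,S:wait,W:car5-GO | queues: N=0 E=0 S=0 W=0
Car 1 crosses at step 5

5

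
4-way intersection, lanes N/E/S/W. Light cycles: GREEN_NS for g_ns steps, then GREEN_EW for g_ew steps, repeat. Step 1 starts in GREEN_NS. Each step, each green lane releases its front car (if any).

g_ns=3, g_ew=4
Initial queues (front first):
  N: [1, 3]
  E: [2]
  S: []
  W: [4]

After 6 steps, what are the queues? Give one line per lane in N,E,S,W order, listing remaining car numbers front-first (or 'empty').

Step 1 [NS]: N:car1-GO,E:wait,S:empty,W:wait | queues: N=1 E=1 S=0 W=1
Step 2 [NS]: N:car3-GO,E:wait,S:empty,W:wait | queues: N=0 E=1 S=0 W=1
Step 3 [NS]: N:empty,E:wait,S:empty,W:wait | queues: N=0 E=1 S=0 W=1
Step 4 [EW]: N:wait,E:car2-GO,S:wait,W:car4-GO | queues: N=0 E=0 S=0 W=0

N: empty
E: empty
S: empty
W: empty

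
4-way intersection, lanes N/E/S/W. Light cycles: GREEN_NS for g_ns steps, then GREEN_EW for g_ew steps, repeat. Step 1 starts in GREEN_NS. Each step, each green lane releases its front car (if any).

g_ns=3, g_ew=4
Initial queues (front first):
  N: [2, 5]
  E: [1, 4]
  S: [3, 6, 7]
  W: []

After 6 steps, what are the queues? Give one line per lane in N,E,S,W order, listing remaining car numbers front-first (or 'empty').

Step 1 [NS]: N:car2-GO,E:wait,S:car3-GO,W:wait | queues: N=1 E=2 S=2 W=0
Step 2 [NS]: N:car5-GO,E:wait,S:car6-GO,W:wait | queues: N=0 E=2 S=1 W=0
Step 3 [NS]: N:empty,E:wait,S:car7-GO,W:wait | queues: N=0 E=2 S=0 W=0
Step 4 [EW]: N:wait,E:car1-GO,S:wait,W:empty | queues: N=0 E=1 S=0 W=0
Step 5 [EW]: N:wait,E:car4-GO,S:wait,W:empty | queues: N=0 E=0 S=0 W=0

N: empty
E: empty
S: empty
W: empty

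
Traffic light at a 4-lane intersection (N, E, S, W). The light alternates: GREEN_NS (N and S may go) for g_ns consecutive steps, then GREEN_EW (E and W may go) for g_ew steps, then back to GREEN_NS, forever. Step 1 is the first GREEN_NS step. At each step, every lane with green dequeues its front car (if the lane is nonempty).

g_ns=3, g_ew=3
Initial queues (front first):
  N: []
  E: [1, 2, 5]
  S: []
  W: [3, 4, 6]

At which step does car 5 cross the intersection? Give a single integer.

Step 1 [NS]: N:empty,E:wait,S:empty,W:wait | queues: N=0 E=3 S=0 W=3
Step 2 [NS]: N:empty,E:wait,S:empty,W:wait | queues: N=0 E=3 S=0 W=3
Step 3 [NS]: N:empty,E:wait,S:empty,W:wait | queues: N=0 E=3 S=0 W=3
Step 4 [EW]: N:wait,E:car1-GO,S:wait,W:car3-GO | queues: N=0 E=2 S=0 W=2
Step 5 [EW]: N:wait,E:car2-GO,S:wait,W:car4-GO | queues: N=0 E=1 S=0 W=1
Step 6 [EW]: N:wait,E:car5-GO,S:wait,W:car6-GO | queues: N=0 E=0 S=0 W=0
Car 5 crosses at step 6

6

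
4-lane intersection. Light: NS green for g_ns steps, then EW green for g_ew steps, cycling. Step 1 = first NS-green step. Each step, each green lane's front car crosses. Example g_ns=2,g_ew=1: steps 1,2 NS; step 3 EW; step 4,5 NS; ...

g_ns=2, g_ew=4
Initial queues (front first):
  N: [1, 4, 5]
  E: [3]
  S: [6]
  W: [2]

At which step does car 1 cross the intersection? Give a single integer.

Step 1 [NS]: N:car1-GO,E:wait,S:car6-GO,W:wait | queues: N=2 E=1 S=0 W=1
Step 2 [NS]: N:car4-GO,E:wait,S:empty,W:wait | queues: N=1 E=1 S=0 W=1
Step 3 [EW]: N:wait,E:car3-GO,S:wait,W:car2-GO | queues: N=1 E=0 S=0 W=0
Step 4 [EW]: N:wait,E:empty,S:wait,W:empty | queues: N=1 E=0 S=0 W=0
Step 5 [EW]: N:wait,E:empty,S:wait,W:empty | queues: N=1 E=0 S=0 W=0
Step 6 [EW]: N:wait,E:empty,S:wait,W:empty | queues: N=1 E=0 S=0 W=0
Step 7 [NS]: N:car5-GO,E:wait,S:empty,W:wait | queues: N=0 E=0 S=0 W=0
Car 1 crosses at step 1

1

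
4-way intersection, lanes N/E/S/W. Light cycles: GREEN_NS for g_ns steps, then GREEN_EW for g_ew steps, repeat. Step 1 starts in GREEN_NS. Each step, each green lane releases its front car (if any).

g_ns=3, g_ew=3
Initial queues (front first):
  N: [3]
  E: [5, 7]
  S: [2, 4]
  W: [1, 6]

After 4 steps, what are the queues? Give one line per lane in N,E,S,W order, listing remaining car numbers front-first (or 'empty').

Step 1 [NS]: N:car3-GO,E:wait,S:car2-GO,W:wait | queues: N=0 E=2 S=1 W=2
Step 2 [NS]: N:empty,E:wait,S:car4-GO,W:wait | queues: N=0 E=2 S=0 W=2
Step 3 [NS]: N:empty,E:wait,S:empty,W:wait | queues: N=0 E=2 S=0 W=2
Step 4 [EW]: N:wait,E:car5-GO,S:wait,W:car1-GO | queues: N=0 E=1 S=0 W=1

N: empty
E: 7
S: empty
W: 6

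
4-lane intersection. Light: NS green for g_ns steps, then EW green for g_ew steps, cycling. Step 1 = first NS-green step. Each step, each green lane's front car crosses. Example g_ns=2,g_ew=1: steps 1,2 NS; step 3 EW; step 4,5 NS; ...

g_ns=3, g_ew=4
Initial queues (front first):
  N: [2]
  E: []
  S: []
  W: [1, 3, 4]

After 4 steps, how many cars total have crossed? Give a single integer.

Step 1 [NS]: N:car2-GO,E:wait,S:empty,W:wait | queues: N=0 E=0 S=0 W=3
Step 2 [NS]: N:empty,E:wait,S:empty,W:wait | queues: N=0 E=0 S=0 W=3
Step 3 [NS]: N:empty,E:wait,S:empty,W:wait | queues: N=0 E=0 S=0 W=3
Step 4 [EW]: N:wait,E:empty,S:wait,W:car1-GO | queues: N=0 E=0 S=0 W=2
Cars crossed by step 4: 2

Answer: 2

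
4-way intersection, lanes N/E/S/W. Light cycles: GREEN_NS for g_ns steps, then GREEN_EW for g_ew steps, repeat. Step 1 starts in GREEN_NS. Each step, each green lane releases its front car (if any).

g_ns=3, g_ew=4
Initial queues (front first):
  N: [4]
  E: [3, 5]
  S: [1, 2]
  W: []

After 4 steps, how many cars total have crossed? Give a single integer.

Answer: 4

Derivation:
Step 1 [NS]: N:car4-GO,E:wait,S:car1-GO,W:wait | queues: N=0 E=2 S=1 W=0
Step 2 [NS]: N:empty,E:wait,S:car2-GO,W:wait | queues: N=0 E=2 S=0 W=0
Step 3 [NS]: N:empty,E:wait,S:empty,W:wait | queues: N=0 E=2 S=0 W=0
Step 4 [EW]: N:wait,E:car3-GO,S:wait,W:empty | queues: N=0 E=1 S=0 W=0
Cars crossed by step 4: 4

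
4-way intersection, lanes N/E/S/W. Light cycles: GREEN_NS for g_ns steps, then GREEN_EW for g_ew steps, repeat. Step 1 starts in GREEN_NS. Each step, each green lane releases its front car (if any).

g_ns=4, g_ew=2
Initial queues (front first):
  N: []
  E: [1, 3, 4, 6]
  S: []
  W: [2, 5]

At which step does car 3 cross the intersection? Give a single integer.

Step 1 [NS]: N:empty,E:wait,S:empty,W:wait | queues: N=0 E=4 S=0 W=2
Step 2 [NS]: N:empty,E:wait,S:empty,W:wait | queues: N=0 E=4 S=0 W=2
Step 3 [NS]: N:empty,E:wait,S:empty,W:wait | queues: N=0 E=4 S=0 W=2
Step 4 [NS]: N:empty,E:wait,S:empty,W:wait | queues: N=0 E=4 S=0 W=2
Step 5 [EW]: N:wait,E:car1-GO,S:wait,W:car2-GO | queues: N=0 E=3 S=0 W=1
Step 6 [EW]: N:wait,E:car3-GO,S:wait,W:car5-GO | queues: N=0 E=2 S=0 W=0
Step 7 [NS]: N:empty,E:wait,S:empty,W:wait | queues: N=0 E=2 S=0 W=0
Step 8 [NS]: N:empty,E:wait,S:empty,W:wait | queues: N=0 E=2 S=0 W=0
Step 9 [NS]: N:empty,E:wait,S:empty,W:wait | queues: N=0 E=2 S=0 W=0
Step 10 [NS]: N:empty,E:wait,S:empty,W:wait | queues: N=0 E=2 S=0 W=0
Step 11 [EW]: N:wait,E:car4-GO,S:wait,W:empty | queues: N=0 E=1 S=0 W=0
Step 12 [EW]: N:wait,E:car6-GO,S:wait,W:empty | queues: N=0 E=0 S=0 W=0
Car 3 crosses at step 6

6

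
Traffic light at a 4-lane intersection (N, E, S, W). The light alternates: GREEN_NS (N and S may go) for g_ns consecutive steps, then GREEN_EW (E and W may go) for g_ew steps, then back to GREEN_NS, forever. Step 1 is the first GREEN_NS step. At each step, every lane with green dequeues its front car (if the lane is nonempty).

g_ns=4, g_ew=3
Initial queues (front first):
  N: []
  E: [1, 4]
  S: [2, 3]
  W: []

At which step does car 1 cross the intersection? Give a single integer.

Step 1 [NS]: N:empty,E:wait,S:car2-GO,W:wait | queues: N=0 E=2 S=1 W=0
Step 2 [NS]: N:empty,E:wait,S:car3-GO,W:wait | queues: N=0 E=2 S=0 W=0
Step 3 [NS]: N:empty,E:wait,S:empty,W:wait | queues: N=0 E=2 S=0 W=0
Step 4 [NS]: N:empty,E:wait,S:empty,W:wait | queues: N=0 E=2 S=0 W=0
Step 5 [EW]: N:wait,E:car1-GO,S:wait,W:empty | queues: N=0 E=1 S=0 W=0
Step 6 [EW]: N:wait,E:car4-GO,S:wait,W:empty | queues: N=0 E=0 S=0 W=0
Car 1 crosses at step 5

5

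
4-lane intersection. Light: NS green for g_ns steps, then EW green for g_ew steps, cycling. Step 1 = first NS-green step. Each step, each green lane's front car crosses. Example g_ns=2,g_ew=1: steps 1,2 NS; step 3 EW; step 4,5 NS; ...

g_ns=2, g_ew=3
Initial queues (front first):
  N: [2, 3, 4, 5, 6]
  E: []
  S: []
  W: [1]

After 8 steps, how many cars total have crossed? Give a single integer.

Answer: 5

Derivation:
Step 1 [NS]: N:car2-GO,E:wait,S:empty,W:wait | queues: N=4 E=0 S=0 W=1
Step 2 [NS]: N:car3-GO,E:wait,S:empty,W:wait | queues: N=3 E=0 S=0 W=1
Step 3 [EW]: N:wait,E:empty,S:wait,W:car1-GO | queues: N=3 E=0 S=0 W=0
Step 4 [EW]: N:wait,E:empty,S:wait,W:empty | queues: N=3 E=0 S=0 W=0
Step 5 [EW]: N:wait,E:empty,S:wait,W:empty | queues: N=3 E=0 S=0 W=0
Step 6 [NS]: N:car4-GO,E:wait,S:empty,W:wait | queues: N=2 E=0 S=0 W=0
Step 7 [NS]: N:car5-GO,E:wait,S:empty,W:wait | queues: N=1 E=0 S=0 W=0
Step 8 [EW]: N:wait,E:empty,S:wait,W:empty | queues: N=1 E=0 S=0 W=0
Cars crossed by step 8: 5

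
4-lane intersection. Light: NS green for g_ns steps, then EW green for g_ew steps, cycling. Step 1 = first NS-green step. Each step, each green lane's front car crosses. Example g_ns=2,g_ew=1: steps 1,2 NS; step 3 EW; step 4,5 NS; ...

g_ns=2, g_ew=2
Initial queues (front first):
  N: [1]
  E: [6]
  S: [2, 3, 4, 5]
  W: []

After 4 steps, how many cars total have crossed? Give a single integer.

Answer: 4

Derivation:
Step 1 [NS]: N:car1-GO,E:wait,S:car2-GO,W:wait | queues: N=0 E=1 S=3 W=0
Step 2 [NS]: N:empty,E:wait,S:car3-GO,W:wait | queues: N=0 E=1 S=2 W=0
Step 3 [EW]: N:wait,E:car6-GO,S:wait,W:empty | queues: N=0 E=0 S=2 W=0
Step 4 [EW]: N:wait,E:empty,S:wait,W:empty | queues: N=0 E=0 S=2 W=0
Cars crossed by step 4: 4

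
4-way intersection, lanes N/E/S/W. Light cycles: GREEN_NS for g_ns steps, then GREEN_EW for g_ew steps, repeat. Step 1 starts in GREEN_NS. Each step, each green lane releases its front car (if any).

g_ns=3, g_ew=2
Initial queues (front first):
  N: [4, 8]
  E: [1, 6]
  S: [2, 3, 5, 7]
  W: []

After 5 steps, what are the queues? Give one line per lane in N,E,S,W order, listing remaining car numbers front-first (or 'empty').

Step 1 [NS]: N:car4-GO,E:wait,S:car2-GO,W:wait | queues: N=1 E=2 S=3 W=0
Step 2 [NS]: N:car8-GO,E:wait,S:car3-GO,W:wait | queues: N=0 E=2 S=2 W=0
Step 3 [NS]: N:empty,E:wait,S:car5-GO,W:wait | queues: N=0 E=2 S=1 W=0
Step 4 [EW]: N:wait,E:car1-GO,S:wait,W:empty | queues: N=0 E=1 S=1 W=0
Step 5 [EW]: N:wait,E:car6-GO,S:wait,W:empty | queues: N=0 E=0 S=1 W=0

N: empty
E: empty
S: 7
W: empty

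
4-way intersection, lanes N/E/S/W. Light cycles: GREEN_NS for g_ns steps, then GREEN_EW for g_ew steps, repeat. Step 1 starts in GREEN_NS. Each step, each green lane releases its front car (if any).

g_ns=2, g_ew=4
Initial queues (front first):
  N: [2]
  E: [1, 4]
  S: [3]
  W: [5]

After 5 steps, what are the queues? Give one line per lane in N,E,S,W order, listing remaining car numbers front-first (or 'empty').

Step 1 [NS]: N:car2-GO,E:wait,S:car3-GO,W:wait | queues: N=0 E=2 S=0 W=1
Step 2 [NS]: N:empty,E:wait,S:empty,W:wait | queues: N=0 E=2 S=0 W=1
Step 3 [EW]: N:wait,E:car1-GO,S:wait,W:car5-GO | queues: N=0 E=1 S=0 W=0
Step 4 [EW]: N:wait,E:car4-GO,S:wait,W:empty | queues: N=0 E=0 S=0 W=0

N: empty
E: empty
S: empty
W: empty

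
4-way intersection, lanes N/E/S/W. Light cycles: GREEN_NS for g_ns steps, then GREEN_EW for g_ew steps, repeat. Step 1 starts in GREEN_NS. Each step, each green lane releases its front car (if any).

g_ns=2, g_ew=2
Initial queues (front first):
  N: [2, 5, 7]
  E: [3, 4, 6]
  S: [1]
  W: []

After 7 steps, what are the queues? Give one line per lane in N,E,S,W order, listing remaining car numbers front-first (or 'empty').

Step 1 [NS]: N:car2-GO,E:wait,S:car1-GO,W:wait | queues: N=2 E=3 S=0 W=0
Step 2 [NS]: N:car5-GO,E:wait,S:empty,W:wait | queues: N=1 E=3 S=0 W=0
Step 3 [EW]: N:wait,E:car3-GO,S:wait,W:empty | queues: N=1 E=2 S=0 W=0
Step 4 [EW]: N:wait,E:car4-GO,S:wait,W:empty | queues: N=1 E=1 S=0 W=0
Step 5 [NS]: N:car7-GO,E:wait,S:empty,W:wait | queues: N=0 E=1 S=0 W=0
Step 6 [NS]: N:empty,E:wait,S:empty,W:wait | queues: N=0 E=1 S=0 W=0
Step 7 [EW]: N:wait,E:car6-GO,S:wait,W:empty | queues: N=0 E=0 S=0 W=0

N: empty
E: empty
S: empty
W: empty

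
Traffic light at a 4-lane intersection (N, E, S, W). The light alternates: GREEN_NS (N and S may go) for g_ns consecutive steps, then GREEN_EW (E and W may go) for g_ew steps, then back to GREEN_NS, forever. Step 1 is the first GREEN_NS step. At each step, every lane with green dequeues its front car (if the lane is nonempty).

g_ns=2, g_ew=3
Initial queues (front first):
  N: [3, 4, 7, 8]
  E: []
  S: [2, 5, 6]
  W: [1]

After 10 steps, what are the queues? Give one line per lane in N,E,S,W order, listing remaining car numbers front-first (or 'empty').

Step 1 [NS]: N:car3-GO,E:wait,S:car2-GO,W:wait | queues: N=3 E=0 S=2 W=1
Step 2 [NS]: N:car4-GO,E:wait,S:car5-GO,W:wait | queues: N=2 E=0 S=1 W=1
Step 3 [EW]: N:wait,E:empty,S:wait,W:car1-GO | queues: N=2 E=0 S=1 W=0
Step 4 [EW]: N:wait,E:empty,S:wait,W:empty | queues: N=2 E=0 S=1 W=0
Step 5 [EW]: N:wait,E:empty,S:wait,W:empty | queues: N=2 E=0 S=1 W=0
Step 6 [NS]: N:car7-GO,E:wait,S:car6-GO,W:wait | queues: N=1 E=0 S=0 W=0
Step 7 [NS]: N:car8-GO,E:wait,S:empty,W:wait | queues: N=0 E=0 S=0 W=0

N: empty
E: empty
S: empty
W: empty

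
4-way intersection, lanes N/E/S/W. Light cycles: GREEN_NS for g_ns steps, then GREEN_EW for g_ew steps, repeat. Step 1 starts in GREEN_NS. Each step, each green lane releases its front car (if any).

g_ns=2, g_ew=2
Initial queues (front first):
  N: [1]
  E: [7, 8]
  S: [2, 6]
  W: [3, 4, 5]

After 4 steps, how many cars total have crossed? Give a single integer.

Answer: 7

Derivation:
Step 1 [NS]: N:car1-GO,E:wait,S:car2-GO,W:wait | queues: N=0 E=2 S=1 W=3
Step 2 [NS]: N:empty,E:wait,S:car6-GO,W:wait | queues: N=0 E=2 S=0 W=3
Step 3 [EW]: N:wait,E:car7-GO,S:wait,W:car3-GO | queues: N=0 E=1 S=0 W=2
Step 4 [EW]: N:wait,E:car8-GO,S:wait,W:car4-GO | queues: N=0 E=0 S=0 W=1
Cars crossed by step 4: 7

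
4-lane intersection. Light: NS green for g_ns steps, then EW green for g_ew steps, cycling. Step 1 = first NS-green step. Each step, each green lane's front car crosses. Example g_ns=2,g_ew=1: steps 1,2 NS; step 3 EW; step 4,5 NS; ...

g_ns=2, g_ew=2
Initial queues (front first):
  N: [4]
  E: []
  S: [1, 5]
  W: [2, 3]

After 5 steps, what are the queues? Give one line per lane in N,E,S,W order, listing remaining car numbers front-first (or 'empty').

Step 1 [NS]: N:car4-GO,E:wait,S:car1-GO,W:wait | queues: N=0 E=0 S=1 W=2
Step 2 [NS]: N:empty,E:wait,S:car5-GO,W:wait | queues: N=0 E=0 S=0 W=2
Step 3 [EW]: N:wait,E:empty,S:wait,W:car2-GO | queues: N=0 E=0 S=0 W=1
Step 4 [EW]: N:wait,E:empty,S:wait,W:car3-GO | queues: N=0 E=0 S=0 W=0

N: empty
E: empty
S: empty
W: empty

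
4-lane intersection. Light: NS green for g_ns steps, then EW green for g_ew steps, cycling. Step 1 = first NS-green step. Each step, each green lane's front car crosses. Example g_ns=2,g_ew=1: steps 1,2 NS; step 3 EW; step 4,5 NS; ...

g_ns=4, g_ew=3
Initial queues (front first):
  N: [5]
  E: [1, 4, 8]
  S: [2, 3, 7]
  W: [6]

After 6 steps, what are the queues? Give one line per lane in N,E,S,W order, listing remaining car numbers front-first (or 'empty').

Step 1 [NS]: N:car5-GO,E:wait,S:car2-GO,W:wait | queues: N=0 E=3 S=2 W=1
Step 2 [NS]: N:empty,E:wait,S:car3-GO,W:wait | queues: N=0 E=3 S=1 W=1
Step 3 [NS]: N:empty,E:wait,S:car7-GO,W:wait | queues: N=0 E=3 S=0 W=1
Step 4 [NS]: N:empty,E:wait,S:empty,W:wait | queues: N=0 E=3 S=0 W=1
Step 5 [EW]: N:wait,E:car1-GO,S:wait,W:car6-GO | queues: N=0 E=2 S=0 W=0
Step 6 [EW]: N:wait,E:car4-GO,S:wait,W:empty | queues: N=0 E=1 S=0 W=0

N: empty
E: 8
S: empty
W: empty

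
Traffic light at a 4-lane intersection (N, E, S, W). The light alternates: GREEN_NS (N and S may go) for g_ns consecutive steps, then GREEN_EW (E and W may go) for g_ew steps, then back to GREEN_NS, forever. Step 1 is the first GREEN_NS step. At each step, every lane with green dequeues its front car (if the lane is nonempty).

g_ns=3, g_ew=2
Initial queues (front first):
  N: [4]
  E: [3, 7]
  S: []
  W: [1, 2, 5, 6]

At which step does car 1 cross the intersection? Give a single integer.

Step 1 [NS]: N:car4-GO,E:wait,S:empty,W:wait | queues: N=0 E=2 S=0 W=4
Step 2 [NS]: N:empty,E:wait,S:empty,W:wait | queues: N=0 E=2 S=0 W=4
Step 3 [NS]: N:empty,E:wait,S:empty,W:wait | queues: N=0 E=2 S=0 W=4
Step 4 [EW]: N:wait,E:car3-GO,S:wait,W:car1-GO | queues: N=0 E=1 S=0 W=3
Step 5 [EW]: N:wait,E:car7-GO,S:wait,W:car2-GO | queues: N=0 E=0 S=0 W=2
Step 6 [NS]: N:empty,E:wait,S:empty,W:wait | queues: N=0 E=0 S=0 W=2
Step 7 [NS]: N:empty,E:wait,S:empty,W:wait | queues: N=0 E=0 S=0 W=2
Step 8 [NS]: N:empty,E:wait,S:empty,W:wait | queues: N=0 E=0 S=0 W=2
Step 9 [EW]: N:wait,E:empty,S:wait,W:car5-GO | queues: N=0 E=0 S=0 W=1
Step 10 [EW]: N:wait,E:empty,S:wait,W:car6-GO | queues: N=0 E=0 S=0 W=0
Car 1 crosses at step 4

4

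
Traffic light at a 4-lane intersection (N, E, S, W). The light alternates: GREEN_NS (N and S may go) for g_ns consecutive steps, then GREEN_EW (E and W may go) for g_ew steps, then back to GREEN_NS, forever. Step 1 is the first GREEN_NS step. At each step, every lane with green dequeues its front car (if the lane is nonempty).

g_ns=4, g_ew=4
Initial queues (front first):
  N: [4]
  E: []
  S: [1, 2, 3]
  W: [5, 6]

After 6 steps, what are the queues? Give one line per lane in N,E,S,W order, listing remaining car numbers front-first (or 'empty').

Step 1 [NS]: N:car4-GO,E:wait,S:car1-GO,W:wait | queues: N=0 E=0 S=2 W=2
Step 2 [NS]: N:empty,E:wait,S:car2-GO,W:wait | queues: N=0 E=0 S=1 W=2
Step 3 [NS]: N:empty,E:wait,S:car3-GO,W:wait | queues: N=0 E=0 S=0 W=2
Step 4 [NS]: N:empty,E:wait,S:empty,W:wait | queues: N=0 E=0 S=0 W=2
Step 5 [EW]: N:wait,E:empty,S:wait,W:car5-GO | queues: N=0 E=0 S=0 W=1
Step 6 [EW]: N:wait,E:empty,S:wait,W:car6-GO | queues: N=0 E=0 S=0 W=0

N: empty
E: empty
S: empty
W: empty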